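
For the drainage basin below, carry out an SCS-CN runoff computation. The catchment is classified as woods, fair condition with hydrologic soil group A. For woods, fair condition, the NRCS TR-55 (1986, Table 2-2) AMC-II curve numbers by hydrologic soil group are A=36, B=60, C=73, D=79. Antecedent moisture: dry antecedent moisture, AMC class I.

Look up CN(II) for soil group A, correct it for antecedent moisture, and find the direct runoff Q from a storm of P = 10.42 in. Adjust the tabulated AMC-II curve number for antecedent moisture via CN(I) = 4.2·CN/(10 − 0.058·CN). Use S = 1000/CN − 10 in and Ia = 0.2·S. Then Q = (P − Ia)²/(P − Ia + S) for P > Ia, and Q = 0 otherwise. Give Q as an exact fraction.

Q = 341103961/3954532050 in ≈ 0.086 in

NRCS table: woods, fair condition, soil group A → CN(II) = 36
Adjust CN=36 to AMC I: 4.2·36/(10 − 0.058·36) → (756/5) ÷ (989/125) = 18900/989 ≈ 19.110
Max retention: S = 1000/(18900/989) − 10 = 8000/189 in (≈ 42.328 in)
Initial abstraction Ia = S/5 = (8000/189)/5 = 1600/189 ≈ 8.466 in
Since P=10.420 > Ia=8.466: effective rainfall P−Ia = 18469/9450 in
Q = (18469/9450)²/((18469/9450) + 8000/189) = (341103961/89302500)/(418469/9450) = 341103961/3954532050 in ≈ 0.086 in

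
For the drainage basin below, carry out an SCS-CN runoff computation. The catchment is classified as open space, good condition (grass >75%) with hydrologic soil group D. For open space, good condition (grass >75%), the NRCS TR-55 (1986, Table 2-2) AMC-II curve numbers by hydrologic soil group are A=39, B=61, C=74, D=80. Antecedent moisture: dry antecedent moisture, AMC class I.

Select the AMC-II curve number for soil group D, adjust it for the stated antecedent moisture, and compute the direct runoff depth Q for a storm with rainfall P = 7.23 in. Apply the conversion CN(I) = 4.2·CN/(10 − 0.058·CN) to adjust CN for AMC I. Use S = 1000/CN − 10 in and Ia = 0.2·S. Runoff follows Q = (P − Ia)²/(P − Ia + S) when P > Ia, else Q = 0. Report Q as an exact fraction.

Q = 160858489/52884300 in ≈ 3.042 in

NRCS table: open space, good condition (grass >75%), soil group D → CN(II) = 80
Dry (AMC I): CN(I) = 4.2·80/(10 − 0.058·80) = 336/(134/25) = 4200/67 ≈ 62.687
Max retention: S = 1000/(4200/67) − 10 = 125/21 in (≈ 5.952 in)
Ia = 0.2S: 0.2·5.952 = 1.190 in (exactly 25/21)
Since P=7.230 > Ia=1.190: effective rainfall P−Ia = 12683/2100 in
Q = (12683/2100)²/((12683/2100) + 125/21) = (160858489/4410000)/(25183/2100) = 160858489/52884300 in ≈ 3.042 in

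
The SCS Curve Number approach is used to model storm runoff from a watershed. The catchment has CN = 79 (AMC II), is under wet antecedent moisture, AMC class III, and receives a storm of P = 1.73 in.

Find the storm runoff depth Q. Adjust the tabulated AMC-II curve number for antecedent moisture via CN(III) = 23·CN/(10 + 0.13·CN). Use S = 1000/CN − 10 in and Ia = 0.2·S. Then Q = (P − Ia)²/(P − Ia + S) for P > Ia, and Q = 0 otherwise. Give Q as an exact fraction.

Q = 74169620281/87641359700 in ≈ 0.846 in

Adjust CN=79 to AMC III: 23·79/(10 + 0.13·79) → 1817 ÷ (2027/100) = 181700/2027 ≈ 89.640
Retention S: 1000/CN − 10 with CN=89.640 → S = 2100/1817 ≈ 1.156 in
Ia = 0.2·(2100/1817) = 420/1817 in ≈ 0.231 in
Since P=1.730 > Ia=0.231: effective rainfall P−Ia = 272341/181700 in
Runoff Q = (P−Ia)²/(P−Ia+S) = (1.499)²/(1.499+1.156) = 74169620281/87641359700 ≈ 0.846 in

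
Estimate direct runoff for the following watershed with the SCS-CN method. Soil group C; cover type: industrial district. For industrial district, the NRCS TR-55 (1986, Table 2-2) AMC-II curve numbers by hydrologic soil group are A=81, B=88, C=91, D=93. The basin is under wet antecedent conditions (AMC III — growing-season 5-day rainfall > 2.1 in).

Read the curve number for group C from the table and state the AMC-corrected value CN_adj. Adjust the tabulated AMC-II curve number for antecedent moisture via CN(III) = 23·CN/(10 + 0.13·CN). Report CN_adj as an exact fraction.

CN_adj = 209300/2183 ≈ 95.877

NRCS table: industrial district, soil group C → CN(II) = 91
Adjust CN=91 to AMC III: 23·91/(10 + 0.13·91) → 2093 ÷ (2183/100) = 209300/2183 ≈ 95.877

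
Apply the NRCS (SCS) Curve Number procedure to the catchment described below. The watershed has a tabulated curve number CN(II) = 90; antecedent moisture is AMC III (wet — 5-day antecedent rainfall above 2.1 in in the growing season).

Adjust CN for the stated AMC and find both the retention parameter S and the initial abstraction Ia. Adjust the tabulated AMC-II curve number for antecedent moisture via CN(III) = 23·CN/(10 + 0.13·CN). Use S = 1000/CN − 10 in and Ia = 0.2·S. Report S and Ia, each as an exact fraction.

Adjust CN=90 to AMC III: 23·90/(10 + 0.13·90) → 2070 ÷ (217/10) = 20700/217 ≈ 95.392
Retention S: 1000/CN − 10 with CN=95.392 → S = 100/207 ≈ 0.483 in
Initial abstraction Ia = S/5 = (100/207)/5 = 20/207 ≈ 0.097 in

S = 100/207 in ≈ 0.483 in; Ia = 20/207 in ≈ 0.097 in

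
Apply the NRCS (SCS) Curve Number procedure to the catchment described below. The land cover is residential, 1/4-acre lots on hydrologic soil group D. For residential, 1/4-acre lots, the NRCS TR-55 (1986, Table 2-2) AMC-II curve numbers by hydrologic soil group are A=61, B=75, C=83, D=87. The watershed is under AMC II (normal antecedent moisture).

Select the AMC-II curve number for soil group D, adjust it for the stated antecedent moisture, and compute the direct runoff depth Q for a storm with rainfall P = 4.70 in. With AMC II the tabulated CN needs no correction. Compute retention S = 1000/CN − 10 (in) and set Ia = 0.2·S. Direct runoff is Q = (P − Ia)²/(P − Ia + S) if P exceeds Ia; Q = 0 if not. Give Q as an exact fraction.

Q = 14661241/4462230 in ≈ 3.286 in

NRCS table: residential, 1/4-acre lots, soil group D → CN(II) = 87
AMC II — tabulated CN = 87 applies directly.
Retention S: 1000/CN − 10 with CN=87.000 → S = 130/87 ≈ 1.494 in
Initial abstraction Ia = S/5 = (130/87)/5 = 26/87 ≈ 0.299 in
Since P=4.700 > Ia=0.299: effective rainfall P−Ia = 3829/870 in
Runoff Q = (P−Ia)²/(P−Ia+S) = (4.401)²/(4.401+1.494) = 14661241/4462230 ≈ 3.286 in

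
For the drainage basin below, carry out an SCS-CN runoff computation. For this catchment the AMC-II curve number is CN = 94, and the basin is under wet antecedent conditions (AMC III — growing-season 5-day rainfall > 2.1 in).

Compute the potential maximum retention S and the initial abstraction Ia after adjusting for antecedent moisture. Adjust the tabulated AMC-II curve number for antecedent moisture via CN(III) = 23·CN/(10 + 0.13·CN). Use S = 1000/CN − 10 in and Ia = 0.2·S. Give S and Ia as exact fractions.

S = 300/1081 in ≈ 0.278 in; Ia = 60/1081 in ≈ 0.056 in

Wet (AMC III): CN(III) = 23·94/(10 + 0.13·94) = 2162/(1111/50) = 108100/1111 ≈ 97.300
Max retention: S = 1000/(108100/1111) − 10 = 300/1081 in (≈ 0.278 in)
Initial abstraction Ia = S/5 = (300/1081)/5 = 60/1081 ≈ 0.056 in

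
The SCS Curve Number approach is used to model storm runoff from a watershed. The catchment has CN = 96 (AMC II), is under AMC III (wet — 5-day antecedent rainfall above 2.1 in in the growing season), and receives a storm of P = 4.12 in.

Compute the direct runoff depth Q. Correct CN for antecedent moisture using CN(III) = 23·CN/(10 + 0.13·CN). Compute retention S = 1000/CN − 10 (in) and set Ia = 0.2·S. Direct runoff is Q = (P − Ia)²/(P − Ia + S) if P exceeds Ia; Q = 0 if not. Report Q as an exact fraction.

CN(III) from CN(II)=96: (23·96)/(10 + 0.13·96) = 27600/281 ≈ 98.221
Max retention: S = 1000/(27600/281) − 10 = 25/138 in (≈ 0.181 in)
Ia = 0.2S: 0.2·0.181 = 0.036 in (exactly 5/138)
P − Ia = 4.120 − 0.036 = 14089/3450 ≈ 4.084 in (> 0, runoff occurs)
Runoff Q = (P−Ia)²/(P−Ia+S) = (4.084)²/(4.084+0.181) = 198499921/50763300 ≈ 3.910 in

Q = 198499921/50763300 in ≈ 3.910 in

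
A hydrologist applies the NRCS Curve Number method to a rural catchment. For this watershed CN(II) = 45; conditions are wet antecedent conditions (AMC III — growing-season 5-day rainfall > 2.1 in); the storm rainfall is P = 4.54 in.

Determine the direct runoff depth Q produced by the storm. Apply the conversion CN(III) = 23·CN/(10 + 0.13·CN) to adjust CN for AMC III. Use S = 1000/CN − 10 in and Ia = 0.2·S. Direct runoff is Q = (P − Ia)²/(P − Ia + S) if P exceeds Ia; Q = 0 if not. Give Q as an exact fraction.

Adjust CN=45 to AMC III: 23·45/(10 + 0.13·45) → 1035 ÷ (317/20) = 20700/317 ≈ 65.300
S = 1000/(20700/317) − 10 = 1100/207 in ≈ 5.314 in
Initial abstraction Ia = S/5 = (1100/207)/5 = 220/207 ≈ 1.063 in
P − Ia = 4.540 − 1.063 = 35989/10350 ≈ 3.477 in (> 0, runoff occurs)
Runoff Q = (P−Ia)²/(P−Ia+S) = (3.477)²/(3.477+5.314) = 1295208121/941736150 ≈ 1.375 in

Q = 1295208121/941736150 in ≈ 1.375 in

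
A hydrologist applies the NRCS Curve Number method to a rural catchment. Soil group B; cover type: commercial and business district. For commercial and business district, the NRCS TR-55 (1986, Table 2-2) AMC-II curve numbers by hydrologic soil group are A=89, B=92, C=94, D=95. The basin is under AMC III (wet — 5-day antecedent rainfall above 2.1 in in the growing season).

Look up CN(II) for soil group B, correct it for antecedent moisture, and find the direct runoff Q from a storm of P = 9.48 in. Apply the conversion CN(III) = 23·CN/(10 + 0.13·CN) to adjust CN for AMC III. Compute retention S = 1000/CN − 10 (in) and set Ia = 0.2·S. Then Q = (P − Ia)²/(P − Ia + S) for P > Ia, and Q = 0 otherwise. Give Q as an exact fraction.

Q = 15468643129/1710957925 in ≈ 9.041 in

NRCS table: commercial and business district, soil group B → CN(II) = 92
CN(III) from CN(II)=92: (23·92)/(10 + 0.13·92) = 52900/549 ≈ 96.357
Max retention: S = 1000/(52900/549) − 10 = 200/529 in (≈ 0.378 in)
Ia = 0.2·(200/529) = 40/529 in ≈ 0.076 in
Excess rainfall: 9.480 − 0.076 = 9.404 in; P > Ia so Q > 0
Runoff Q = (P−Ia)²/(P−Ia+S) = (9.404)²/(9.404+0.378) = 15468643129/1710957925 ≈ 9.041 in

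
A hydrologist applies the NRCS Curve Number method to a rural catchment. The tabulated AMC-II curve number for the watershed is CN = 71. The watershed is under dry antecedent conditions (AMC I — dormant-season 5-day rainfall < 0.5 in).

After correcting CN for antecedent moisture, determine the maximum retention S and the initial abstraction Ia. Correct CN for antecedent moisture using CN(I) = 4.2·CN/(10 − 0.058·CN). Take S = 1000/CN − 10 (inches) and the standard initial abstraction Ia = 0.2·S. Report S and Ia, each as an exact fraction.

Adjust CN=71 to AMC I: 4.2·71/(10 − 0.058·71) → (1491/5) ÷ (2941/500) = 149100/2941 ≈ 50.697
Retention S: 1000/CN − 10 with CN=50.697 → S = 14500/1491 ≈ 9.725 in
Ia = 0.2·(14500/1491) = 2900/1491 in ≈ 1.945 in

S = 14500/1491 in ≈ 9.725 in; Ia = 2900/1491 in ≈ 1.945 in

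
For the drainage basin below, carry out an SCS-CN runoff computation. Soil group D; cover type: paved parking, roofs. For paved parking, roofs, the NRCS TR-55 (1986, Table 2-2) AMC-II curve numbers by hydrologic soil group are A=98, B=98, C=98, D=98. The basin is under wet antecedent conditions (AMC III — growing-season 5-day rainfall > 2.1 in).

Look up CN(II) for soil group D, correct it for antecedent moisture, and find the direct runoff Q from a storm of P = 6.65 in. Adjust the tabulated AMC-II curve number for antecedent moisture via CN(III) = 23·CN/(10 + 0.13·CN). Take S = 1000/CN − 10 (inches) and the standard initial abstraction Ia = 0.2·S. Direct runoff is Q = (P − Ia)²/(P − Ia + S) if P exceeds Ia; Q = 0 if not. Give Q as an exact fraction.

NRCS table: paved parking, roofs, soil group D → CN(II) = 98
Adjust CN=98 to AMC III: 23·98/(10 + 0.13·98) → 2254 ÷ (1137/50) = 112700/1137 ≈ 99.120
Retention S: 1000/CN − 10 with CN=99.120 → S = 100/1127 ≈ 0.089 in
Ia = 0.2·(100/1127) = 20/1127 in ≈ 0.018 in
P − Ia = 6.650 − 0.018 = 149491/22540 ≈ 6.632 in (> 0, runoff occurs)
Runoff Q = (P−Ia)²/(P−Ia+S) = (6.632)²/(6.632+0.089) = 22347559081/3414607140 ≈ 6.545 in

Q = 22347559081/3414607140 in ≈ 6.545 in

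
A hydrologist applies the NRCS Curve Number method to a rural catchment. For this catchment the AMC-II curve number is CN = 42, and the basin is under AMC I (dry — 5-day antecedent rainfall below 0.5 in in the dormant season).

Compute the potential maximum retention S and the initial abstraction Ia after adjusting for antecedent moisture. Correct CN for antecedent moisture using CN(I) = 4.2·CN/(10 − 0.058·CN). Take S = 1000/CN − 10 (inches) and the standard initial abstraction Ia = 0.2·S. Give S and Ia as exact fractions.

S = 14500/441 in ≈ 32.880 in; Ia = 2900/441 in ≈ 6.576 in

Dry (AMC I): CN(I) = 4.2·42/(10 − 0.058·42) = (882/5)/(1891/250) = 44100/1891 ≈ 23.321
S = 1000/(44100/1891) − 10 = 14500/441 in ≈ 32.880 in
Initial abstraction Ia = S/5 = (14500/441)/5 = 2900/441 ≈ 6.576 in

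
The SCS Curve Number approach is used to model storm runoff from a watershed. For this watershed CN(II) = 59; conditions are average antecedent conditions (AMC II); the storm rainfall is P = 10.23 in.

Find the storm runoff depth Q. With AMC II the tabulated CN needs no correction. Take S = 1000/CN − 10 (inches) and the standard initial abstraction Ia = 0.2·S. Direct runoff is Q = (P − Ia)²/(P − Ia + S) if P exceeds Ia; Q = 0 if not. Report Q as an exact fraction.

Q = 2720352649/549626300 in ≈ 4.949 in

CN(II) = 59; AMC II needs no correction.
Max retention: S = 1000/59 − 10 = 410/59 in (≈ 6.949 in)
Ia = 0.2S: 0.2·6.949 = 1.390 in (exactly 82/59)
Since P=10.230 > Ia=1.390: effective rainfall P−Ia = 52157/5900 in
Q: (52157/5900)² ÷ (93157/5900) = 2720352649/549626300 in (≈ 4.949 in)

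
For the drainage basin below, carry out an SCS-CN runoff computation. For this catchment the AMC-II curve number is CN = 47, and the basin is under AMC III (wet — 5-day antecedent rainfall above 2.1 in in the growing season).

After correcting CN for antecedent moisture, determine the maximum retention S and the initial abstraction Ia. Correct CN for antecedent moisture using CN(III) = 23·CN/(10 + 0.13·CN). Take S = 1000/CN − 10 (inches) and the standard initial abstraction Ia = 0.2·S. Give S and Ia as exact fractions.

S = 5300/1081 in ≈ 4.903 in; Ia = 1060/1081 in ≈ 0.981 in

Wet (AMC III): CN(III) = 23·47/(10 + 0.13·47) = 1081/(1611/100) = 108100/1611 ≈ 67.101
S = 1000/(108100/1611) − 10 = 5300/1081 in ≈ 4.903 in
Initial abstraction Ia = S/5 = (5300/1081)/5 = 1060/1081 ≈ 0.981 in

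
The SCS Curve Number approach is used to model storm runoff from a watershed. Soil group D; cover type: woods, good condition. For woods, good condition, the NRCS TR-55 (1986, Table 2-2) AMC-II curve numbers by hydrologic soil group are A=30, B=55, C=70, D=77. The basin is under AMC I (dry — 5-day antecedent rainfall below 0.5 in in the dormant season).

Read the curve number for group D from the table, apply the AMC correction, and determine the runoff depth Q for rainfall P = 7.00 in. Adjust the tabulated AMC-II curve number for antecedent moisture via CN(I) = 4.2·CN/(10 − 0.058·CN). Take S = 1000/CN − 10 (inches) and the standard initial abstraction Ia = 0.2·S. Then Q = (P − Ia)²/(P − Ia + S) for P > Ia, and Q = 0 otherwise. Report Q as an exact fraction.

Q = 81342361/33179223 in ≈ 2.452 in

NRCS table: woods, good condition, soil group D → CN(II) = 77
Dry (AMC I): CN(I) = 4.2·77/(10 − 0.058·77) = (1617/5)/(2767/500) = 161700/2767 ≈ 58.439
Max retention: S = 1000/(161700/2767) − 10 = 11500/1617 in (≈ 7.112 in)
Initial abstraction Ia = S/5 = (11500/1617)/5 = 2300/1617 ≈ 1.422 in
P − Ia = 7.000 − 1.422 = 9019/1617 ≈ 5.578 in (> 0, runoff occurs)
Runoff Q = (P−Ia)²/(P−Ia+S) = (5.578)²/(5.578+7.112) = 81342361/33179223 ≈ 2.452 in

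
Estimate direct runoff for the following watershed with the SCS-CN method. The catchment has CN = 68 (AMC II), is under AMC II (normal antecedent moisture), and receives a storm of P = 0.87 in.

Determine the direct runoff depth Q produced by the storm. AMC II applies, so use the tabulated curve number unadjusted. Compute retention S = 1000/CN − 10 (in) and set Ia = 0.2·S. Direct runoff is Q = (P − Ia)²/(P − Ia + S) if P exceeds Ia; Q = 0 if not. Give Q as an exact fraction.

AMC II — tabulated CN = 68 applies directly.
S = 1000/68 − 10 = 80/17 in ≈ 4.706 in
Ia = 0.2S: 0.2·4.706 = 0.941 in (exactly 16/17)
P = 0.870 ≤ Ia = 0.941 in: entire storm abstracted, Q = 0.

Q = 0 in ≈ 0.000 in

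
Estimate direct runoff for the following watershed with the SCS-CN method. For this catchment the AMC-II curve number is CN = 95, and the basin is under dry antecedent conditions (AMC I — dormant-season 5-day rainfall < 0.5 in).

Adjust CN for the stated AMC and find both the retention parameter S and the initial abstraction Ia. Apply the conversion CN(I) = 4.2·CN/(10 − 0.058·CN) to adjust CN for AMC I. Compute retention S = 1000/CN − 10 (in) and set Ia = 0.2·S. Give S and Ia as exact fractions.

Adjust CN=95 to AMC I: 4.2·95/(10 − 0.058·95) → 399 ÷ (449/100) = 39900/449 ≈ 88.864
S = 1000/(39900/449) − 10 = 500/399 in ≈ 1.253 in
Initial abstraction Ia = S/5 = (500/399)/5 = 100/399 ≈ 0.251 in

S = 500/399 in ≈ 1.253 in; Ia = 100/399 in ≈ 0.251 in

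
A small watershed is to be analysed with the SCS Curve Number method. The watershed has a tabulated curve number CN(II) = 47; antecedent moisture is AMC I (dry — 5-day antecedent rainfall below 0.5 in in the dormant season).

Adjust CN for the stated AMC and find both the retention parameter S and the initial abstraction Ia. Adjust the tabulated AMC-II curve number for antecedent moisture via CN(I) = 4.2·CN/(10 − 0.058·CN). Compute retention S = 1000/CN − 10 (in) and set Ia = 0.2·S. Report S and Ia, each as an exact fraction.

CN(I) from CN(II)=47: (4.2·47)/(10 − 0.058·47) = 98700/3637 ≈ 27.138
S = 1000/(98700/3637) − 10 = 26500/987 in ≈ 26.849 in
Ia = 0.2·(26500/987) = 5300/987 in ≈ 5.370 in

S = 26500/987 in ≈ 26.849 in; Ia = 5300/987 in ≈ 5.370 in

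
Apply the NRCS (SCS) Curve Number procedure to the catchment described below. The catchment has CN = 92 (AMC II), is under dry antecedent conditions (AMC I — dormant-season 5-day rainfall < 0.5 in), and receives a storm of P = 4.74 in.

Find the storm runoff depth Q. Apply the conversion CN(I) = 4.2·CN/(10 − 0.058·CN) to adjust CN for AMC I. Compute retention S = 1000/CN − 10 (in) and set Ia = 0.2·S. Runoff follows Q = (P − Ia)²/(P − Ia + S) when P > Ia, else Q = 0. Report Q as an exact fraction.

CN(I) from CN(II)=92: (4.2·92)/(10 − 0.058·92) = 48300/583 ≈ 82.847
Max retention: S = 1000/(48300/583) − 10 = 1000/483 in (≈ 2.070 in)
Ia = 0.2S: 0.2·2.070 = 0.414 in (exactly 200/483)
Since P=4.740 > Ia=0.414: effective rainfall P−Ia = 104471/24150 in
Q: (104471/24150)² ÷ (154471/24150) = 10914189841/3730474650 in (≈ 2.926 in)

Q = 10914189841/3730474650 in ≈ 2.926 in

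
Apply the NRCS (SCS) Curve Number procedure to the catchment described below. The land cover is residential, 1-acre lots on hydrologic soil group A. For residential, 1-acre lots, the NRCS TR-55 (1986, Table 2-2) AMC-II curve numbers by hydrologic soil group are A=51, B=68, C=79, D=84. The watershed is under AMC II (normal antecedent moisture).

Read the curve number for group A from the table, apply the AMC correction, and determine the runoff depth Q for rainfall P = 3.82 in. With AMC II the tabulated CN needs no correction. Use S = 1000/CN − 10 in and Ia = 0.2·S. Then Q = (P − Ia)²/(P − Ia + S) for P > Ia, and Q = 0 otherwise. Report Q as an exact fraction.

NRCS table: residential, 1-acre lots, soil group A → CN(II) = 51
Average conditions: CN = 51 (no AMC adjustment).
Max retention: S = 1000/51 − 10 = 490/51 in (≈ 9.608 in)
Ia = 0.2S: 0.2·9.608 = 1.922 in (exactly 98/51)
P − Ia = 3.820 − 1.922 = 4841/2550 ≈ 1.898 in (> 0, runoff occurs)
Q: (4841/2550)² ÷ (29341/2550) = 23435281/74819550 in (≈ 0.313 in)

Q = 23435281/74819550 in ≈ 0.313 in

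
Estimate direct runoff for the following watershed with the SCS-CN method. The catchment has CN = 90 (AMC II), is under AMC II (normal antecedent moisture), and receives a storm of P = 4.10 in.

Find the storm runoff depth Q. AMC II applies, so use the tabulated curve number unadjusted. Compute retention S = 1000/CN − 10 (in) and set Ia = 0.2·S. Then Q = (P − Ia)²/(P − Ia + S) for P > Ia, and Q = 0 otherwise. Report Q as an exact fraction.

CN(II) = 90; AMC II needs no correction.
Max retention: S = 1000/90 − 10 = 10/9 in (≈ 1.111 in)
Ia = 0.2S: 0.2·1.111 = 0.222 in (exactly 2/9)
Excess rainfall: 4.100 − 0.222 = 3.878 in; P > Ia so Q > 0
Runoff Q = (P−Ia)²/(P−Ia+S) = (3.878)²/(3.878+1.111) = 121801/40410 ≈ 3.014 in

Q = 121801/40410 in ≈ 3.014 in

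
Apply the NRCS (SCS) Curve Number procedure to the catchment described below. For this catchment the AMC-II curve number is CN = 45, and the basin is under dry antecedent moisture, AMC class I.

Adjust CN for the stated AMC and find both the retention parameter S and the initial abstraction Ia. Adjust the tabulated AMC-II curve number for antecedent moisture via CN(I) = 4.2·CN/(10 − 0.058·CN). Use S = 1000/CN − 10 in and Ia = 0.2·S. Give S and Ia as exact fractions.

Adjust CN=45 to AMC I: 4.2·45/(10 − 0.058·45) → 189 ÷ (739/100) = 18900/739 ≈ 25.575
Retention S: 1000/CN − 10 with CN=25.575 → S = 5500/189 ≈ 29.101 in
Initial abstraction Ia = S/5 = (5500/189)/5 = 1100/189 ≈ 5.820 in

S = 5500/189 in ≈ 29.101 in; Ia = 1100/189 in ≈ 5.820 in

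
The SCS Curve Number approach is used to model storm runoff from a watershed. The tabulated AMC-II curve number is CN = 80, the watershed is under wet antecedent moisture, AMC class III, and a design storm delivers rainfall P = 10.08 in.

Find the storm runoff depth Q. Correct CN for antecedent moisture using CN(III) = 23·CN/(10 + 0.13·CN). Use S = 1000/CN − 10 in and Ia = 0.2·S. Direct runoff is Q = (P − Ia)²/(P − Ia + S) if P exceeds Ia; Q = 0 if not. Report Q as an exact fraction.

Adjust CN=80 to AMC III: 23·80/(10 + 0.13·80) → 1840 ÷ (102/5) = 4600/51 ≈ 90.196
Retention S: 1000/CN − 10 with CN=90.196 → S = 25/23 ≈ 1.087 in
Initial abstraction Ia = S/5 = (25/23)/5 = 5/23 ≈ 0.217 in
Since P=10.080 > Ia=0.217: effective rainfall P−Ia = 5671/575 in
Q = (5671/575)²/((5671/575) + 25/23) = (32160241/330625)/(6296/575) = 32160241/3620200 in ≈ 8.884 in

Q = 32160241/3620200 in ≈ 8.884 in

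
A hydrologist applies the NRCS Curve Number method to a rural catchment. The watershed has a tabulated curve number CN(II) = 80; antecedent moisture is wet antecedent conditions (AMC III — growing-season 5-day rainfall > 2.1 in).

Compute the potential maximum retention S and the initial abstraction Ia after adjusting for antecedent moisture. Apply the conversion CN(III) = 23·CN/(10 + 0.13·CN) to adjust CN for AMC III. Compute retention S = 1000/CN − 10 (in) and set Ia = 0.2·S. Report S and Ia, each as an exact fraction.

Adjust CN=80 to AMC III: 23·80/(10 + 0.13·80) → 1840 ÷ (102/5) = 4600/51 ≈ 90.196
S = 1000/(4600/51) − 10 = 25/23 in ≈ 1.087 in
Ia = 0.2S: 0.2·1.087 = 0.217 in (exactly 5/23)

S = 25/23 in ≈ 1.087 in; Ia = 5/23 in ≈ 0.217 in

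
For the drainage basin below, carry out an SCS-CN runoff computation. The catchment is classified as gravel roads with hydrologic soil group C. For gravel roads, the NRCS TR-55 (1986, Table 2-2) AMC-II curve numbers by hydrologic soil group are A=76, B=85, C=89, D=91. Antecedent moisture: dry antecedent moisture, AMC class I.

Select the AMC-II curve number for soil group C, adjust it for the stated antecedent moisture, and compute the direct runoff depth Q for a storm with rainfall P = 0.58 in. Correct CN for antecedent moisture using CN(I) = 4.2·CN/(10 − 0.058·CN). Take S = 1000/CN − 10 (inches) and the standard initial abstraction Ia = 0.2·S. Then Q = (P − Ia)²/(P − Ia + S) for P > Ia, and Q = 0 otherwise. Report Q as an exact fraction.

NRCS table: gravel roads, soil group C → CN(II) = 89
CN(I) from CN(II)=89: (4.2·89)/(10 − 0.058·89) = 186900/2419 ≈ 77.263
Retention S: 1000/CN − 10 with CN=77.263 → S = 5500/1869 ≈ 2.943 in
Initial abstraction Ia = S/5 = (5500/1869)/5 = 1100/1869 ≈ 0.589 in
P = 0.580 ≤ Ia = 0.589 in: entire storm abstracted, Q = 0.

Q = 0 in ≈ 0.000 in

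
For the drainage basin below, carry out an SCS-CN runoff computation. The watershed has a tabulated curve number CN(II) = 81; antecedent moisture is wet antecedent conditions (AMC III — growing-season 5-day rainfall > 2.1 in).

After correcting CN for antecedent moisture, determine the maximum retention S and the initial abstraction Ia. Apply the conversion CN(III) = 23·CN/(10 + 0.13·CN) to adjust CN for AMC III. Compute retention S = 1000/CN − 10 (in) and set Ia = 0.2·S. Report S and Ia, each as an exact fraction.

S = 1900/1863 in ≈ 1.020 in; Ia = 380/1863 in ≈ 0.204 in

CN(III) from CN(II)=81: (23·81)/(10 + 0.13·81) = 186300/2053 ≈ 90.745
S = 1000/(186300/2053) − 10 = 1900/1863 in ≈ 1.020 in
Ia = 0.2·(1900/1863) = 380/1863 in ≈ 0.204 in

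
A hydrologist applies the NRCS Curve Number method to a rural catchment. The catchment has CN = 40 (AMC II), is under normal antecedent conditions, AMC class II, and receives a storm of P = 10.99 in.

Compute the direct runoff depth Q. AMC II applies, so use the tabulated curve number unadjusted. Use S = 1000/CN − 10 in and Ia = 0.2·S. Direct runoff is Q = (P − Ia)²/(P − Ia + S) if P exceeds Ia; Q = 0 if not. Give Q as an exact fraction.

Average conditions: CN = 40 (no AMC adjustment).
S = 1000/40 − 10 = 15 in ≈ 15.000 in
Initial abstraction Ia = S/5 = 15/5 = 3 ≈ 3.000 in
Excess rainfall: 10.990 − 3.000 = 7.990 in; P > Ia so Q > 0
Runoff Q = (P−Ia)²/(P−Ia+S) = (7.990)²/(7.990+15.000) = 638401/229900 ≈ 2.777 in

Q = 638401/229900 in ≈ 2.777 in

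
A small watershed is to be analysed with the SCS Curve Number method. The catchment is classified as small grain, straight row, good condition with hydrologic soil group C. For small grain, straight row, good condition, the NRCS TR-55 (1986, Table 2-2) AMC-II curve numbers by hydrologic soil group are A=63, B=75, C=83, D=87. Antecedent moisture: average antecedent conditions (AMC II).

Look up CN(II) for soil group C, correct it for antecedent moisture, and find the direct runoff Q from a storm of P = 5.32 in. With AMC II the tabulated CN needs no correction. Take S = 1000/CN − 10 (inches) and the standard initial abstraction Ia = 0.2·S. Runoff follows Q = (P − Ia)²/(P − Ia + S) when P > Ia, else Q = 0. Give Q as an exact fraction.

Q = 103815721/29960925 in ≈ 3.465 in

NRCS table: small grain, straight row, good condition, soil group C → CN(II) = 83
AMC II — tabulated CN = 83 applies directly.
Retention S: 1000/CN − 10 with CN=83.000 → S = 170/83 ≈ 2.048 in
Ia = 0.2S: 0.2·2.048 = 0.410 in (exactly 34/83)
P − Ia = 5.320 − 0.410 = 10189/2075 ≈ 4.910 in (> 0, runoff occurs)
Q: (10189/2075)² ÷ (14439/2075) = 103815721/29960925 in (≈ 3.465 in)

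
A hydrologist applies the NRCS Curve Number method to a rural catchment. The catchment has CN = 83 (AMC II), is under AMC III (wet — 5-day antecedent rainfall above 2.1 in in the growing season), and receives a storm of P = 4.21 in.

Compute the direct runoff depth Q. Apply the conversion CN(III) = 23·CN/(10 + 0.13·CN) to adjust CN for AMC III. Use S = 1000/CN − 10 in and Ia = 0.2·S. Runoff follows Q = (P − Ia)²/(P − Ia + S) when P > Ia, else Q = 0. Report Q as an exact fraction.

Adjust CN=83 to AMC III: 23·83/(10 + 0.13·83) → 1909 ÷ (2079/100) = 190900/2079 ≈ 91.823
Retention S: 1000/CN − 10 with CN=91.823 → S = 1700/1909 ≈ 0.891 in
Initial abstraction Ia = S/5 = (1700/1909)/5 = 340/1909 ≈ 0.178 in
Since P=4.210 > Ia=0.178: effective rainfall P−Ia = 769689/190900 in
Runoff Q = (P−Ia)²/(P−Ia+S) = (4.032)²/(4.032+0.891) = 592421156721/179386630100 ≈ 3.302 in

Q = 592421156721/179386630100 in ≈ 3.302 in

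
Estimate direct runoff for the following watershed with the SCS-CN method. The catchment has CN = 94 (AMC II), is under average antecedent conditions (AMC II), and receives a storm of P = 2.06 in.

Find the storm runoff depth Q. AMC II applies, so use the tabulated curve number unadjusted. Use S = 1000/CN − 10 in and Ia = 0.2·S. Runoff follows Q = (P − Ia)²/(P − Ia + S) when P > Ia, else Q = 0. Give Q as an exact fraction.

AMC II — tabulated CN = 94 applies directly.
Max retention: S = 1000/94 − 10 = 30/47 in (≈ 0.638 in)
Initial abstraction Ia = S/5 = (30/47)/5 = 6/47 ≈ 0.128 in
Excess rainfall: 2.060 − 0.128 = 1.932 in; P > Ia so Q > 0
Runoff Q = (P−Ia)²/(P−Ia+S) = (1.932)²/(1.932+0.638) = 20620681/14196350 ≈ 1.453 in

Q = 20620681/14196350 in ≈ 1.453 in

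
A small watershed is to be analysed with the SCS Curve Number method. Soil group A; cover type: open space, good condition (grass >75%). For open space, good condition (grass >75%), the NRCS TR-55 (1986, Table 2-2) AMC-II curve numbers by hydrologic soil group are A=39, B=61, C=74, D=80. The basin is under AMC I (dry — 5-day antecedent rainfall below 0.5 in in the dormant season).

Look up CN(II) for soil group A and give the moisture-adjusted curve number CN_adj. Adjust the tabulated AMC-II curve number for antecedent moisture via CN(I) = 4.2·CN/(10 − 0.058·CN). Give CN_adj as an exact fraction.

NRCS table: open space, good condition (grass >75%), soil group A → CN(II) = 39
Adjust CN=39 to AMC I: 4.2·39/(10 − 0.058·39) → (819/5) ÷ (3869/500) = 81900/3869 ≈ 21.168

CN_adj = 81900/3869 ≈ 21.168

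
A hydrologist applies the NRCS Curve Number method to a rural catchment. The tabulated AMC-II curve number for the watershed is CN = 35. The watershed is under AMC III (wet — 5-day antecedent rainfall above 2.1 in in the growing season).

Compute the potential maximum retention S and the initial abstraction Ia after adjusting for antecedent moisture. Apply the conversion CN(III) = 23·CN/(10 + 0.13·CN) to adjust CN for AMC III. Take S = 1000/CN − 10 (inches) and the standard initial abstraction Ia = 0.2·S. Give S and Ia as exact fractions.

Wet (AMC III): CN(III) = 23·35/(10 + 0.13·35) = 805/(291/20) = 16100/291 ≈ 55.326
S = 1000/(16100/291) − 10 = 1300/161 in ≈ 8.075 in
Ia = 0.2S: 0.2·8.075 = 1.615 in (exactly 260/161)

S = 1300/161 in ≈ 8.075 in; Ia = 260/161 in ≈ 1.615 in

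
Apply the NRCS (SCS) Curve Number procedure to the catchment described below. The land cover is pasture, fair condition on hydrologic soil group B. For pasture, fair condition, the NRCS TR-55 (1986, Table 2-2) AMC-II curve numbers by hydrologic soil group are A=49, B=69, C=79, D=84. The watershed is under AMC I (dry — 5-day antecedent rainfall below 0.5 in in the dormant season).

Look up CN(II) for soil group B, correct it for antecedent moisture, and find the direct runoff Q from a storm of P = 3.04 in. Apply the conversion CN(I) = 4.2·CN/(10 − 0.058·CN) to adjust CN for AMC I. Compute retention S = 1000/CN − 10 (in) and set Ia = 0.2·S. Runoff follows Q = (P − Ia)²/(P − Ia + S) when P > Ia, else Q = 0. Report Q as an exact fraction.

NRCS table: pasture, fair condition, soil group B → CN(II) = 69
CN(I) from CN(II)=69: (4.2·69)/(10 − 0.058·69) = 144900/2999 ≈ 48.316
S = 1000/(144900/2999) − 10 = 15500/1449 in ≈ 10.697 in
Initial abstraction Ia = S/5 = (15500/1449)/5 = 3100/1449 ≈ 2.139 in
Since P=3.040 > Ia=2.139: effective rainfall P−Ia = 32624/36225 in
Q: (32624/36225)² ÷ (420124/36225) = 266081344/3804747975 in (≈ 0.070 in)

Q = 266081344/3804747975 in ≈ 0.070 in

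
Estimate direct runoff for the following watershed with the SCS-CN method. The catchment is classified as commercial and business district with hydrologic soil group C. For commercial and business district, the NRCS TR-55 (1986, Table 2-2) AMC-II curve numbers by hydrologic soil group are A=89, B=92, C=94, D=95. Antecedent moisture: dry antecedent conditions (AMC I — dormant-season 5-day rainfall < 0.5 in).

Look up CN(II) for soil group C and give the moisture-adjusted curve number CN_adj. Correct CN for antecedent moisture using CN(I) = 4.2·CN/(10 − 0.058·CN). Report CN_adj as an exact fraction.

CN_adj = 32900/379 ≈ 86.807

NRCS table: commercial and business district, soil group C → CN(II) = 94
Adjust CN=94 to AMC I: 4.2·94/(10 − 0.058·94) → (1974/5) ÷ (1137/250) = 32900/379 ≈ 86.807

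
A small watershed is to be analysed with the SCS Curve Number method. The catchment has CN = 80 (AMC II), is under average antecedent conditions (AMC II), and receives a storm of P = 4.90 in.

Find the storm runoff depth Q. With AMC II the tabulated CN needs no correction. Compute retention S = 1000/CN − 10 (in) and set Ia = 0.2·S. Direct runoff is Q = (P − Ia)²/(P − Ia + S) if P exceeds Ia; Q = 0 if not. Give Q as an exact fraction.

Average conditions: CN = 80 (no AMC adjustment).
Max retention: S = 1000/80 − 10 = 5/2 in (≈ 2.500 in)
Ia = 0.2·(5/2) = 1/2 in ≈ 0.500 in
P − Ia = 4.900 − 0.500 = 22/5 ≈ 4.400 in (> 0, runoff occurs)
Q: (22/5)² ÷ (69/10) = 968/345 in (≈ 2.806 in)

Q = 968/345 in ≈ 2.806 in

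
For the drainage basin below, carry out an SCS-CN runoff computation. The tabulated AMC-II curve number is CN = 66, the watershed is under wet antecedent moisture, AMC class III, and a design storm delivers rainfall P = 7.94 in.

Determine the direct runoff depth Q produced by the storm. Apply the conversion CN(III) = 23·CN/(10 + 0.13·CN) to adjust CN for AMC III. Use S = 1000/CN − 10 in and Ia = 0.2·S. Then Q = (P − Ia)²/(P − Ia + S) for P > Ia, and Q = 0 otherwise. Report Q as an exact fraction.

Wet (AMC III): CN(III) = 23·66/(10 + 0.13·66) = 1518/(929/50) = 75900/929 ≈ 81.701
Retention S: 1000/CN − 10 with CN=81.701 → S = 1700/759 ≈ 2.240 in
Ia = 0.2·(1700/759) = 340/759 in ≈ 0.448 in
Excess rainfall: 7.940 − 0.448 = 7.492 in; P > Ia so Q > 0
Runoff Q = (P−Ia)²/(P−Ia+S) = (7.492)²/(7.492+2.240) = 80839568329/14015807850 ≈ 5.768 in

Q = 80839568329/14015807850 in ≈ 5.768 in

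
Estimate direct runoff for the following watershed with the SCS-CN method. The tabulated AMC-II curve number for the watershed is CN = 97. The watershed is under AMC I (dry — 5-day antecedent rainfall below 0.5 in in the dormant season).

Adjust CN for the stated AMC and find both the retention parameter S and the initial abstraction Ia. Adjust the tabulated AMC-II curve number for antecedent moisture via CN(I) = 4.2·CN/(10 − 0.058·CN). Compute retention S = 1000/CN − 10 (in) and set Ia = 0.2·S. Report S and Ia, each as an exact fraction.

Dry (AMC I): CN(I) = 4.2·97/(10 − 0.058·97) = (2037/5)/(2187/500) = 67900/729 ≈ 93.141
Max retention: S = 1000/(67900/729) − 10 = 500/679 in (≈ 0.736 in)
Initial abstraction Ia = S/5 = (500/679)/5 = 100/679 ≈ 0.147 in

S = 500/679 in ≈ 0.736 in; Ia = 100/679 in ≈ 0.147 in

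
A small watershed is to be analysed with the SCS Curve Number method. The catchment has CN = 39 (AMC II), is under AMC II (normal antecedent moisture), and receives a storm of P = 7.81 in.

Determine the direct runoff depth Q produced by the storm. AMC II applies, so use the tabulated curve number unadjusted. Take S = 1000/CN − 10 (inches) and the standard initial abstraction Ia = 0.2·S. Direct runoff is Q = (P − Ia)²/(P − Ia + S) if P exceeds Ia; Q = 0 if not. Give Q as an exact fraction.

Q = 333391081/309110100 in ≈ 1.079 in

Average conditions: CN = 39 (no AMC adjustment).
Retention S: 1000/CN − 10 with CN=39.000 → S = 610/39 ≈ 15.641 in
Ia = 0.2S: 0.2·15.641 = 3.128 in (exactly 122/39)
Since P=7.810 > Ia=3.128: effective rainfall P−Ia = 18259/3900 in
Q: (18259/3900)² ÷ (79259/3900) = 333391081/309110100 in (≈ 1.079 in)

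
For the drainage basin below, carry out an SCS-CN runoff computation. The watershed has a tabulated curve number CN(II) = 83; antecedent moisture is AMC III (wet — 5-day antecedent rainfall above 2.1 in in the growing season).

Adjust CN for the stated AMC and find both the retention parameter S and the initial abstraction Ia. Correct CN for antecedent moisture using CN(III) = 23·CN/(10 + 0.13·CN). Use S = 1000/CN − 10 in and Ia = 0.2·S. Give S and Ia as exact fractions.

Wet (AMC III): CN(III) = 23·83/(10 + 0.13·83) = 1909/(2079/100) = 190900/2079 ≈ 91.823
Max retention: S = 1000/(190900/2079) − 10 = 1700/1909 in (≈ 0.891 in)
Ia = 0.2S: 0.2·0.891 = 0.178 in (exactly 340/1909)

S = 1700/1909 in ≈ 0.891 in; Ia = 340/1909 in ≈ 0.178 in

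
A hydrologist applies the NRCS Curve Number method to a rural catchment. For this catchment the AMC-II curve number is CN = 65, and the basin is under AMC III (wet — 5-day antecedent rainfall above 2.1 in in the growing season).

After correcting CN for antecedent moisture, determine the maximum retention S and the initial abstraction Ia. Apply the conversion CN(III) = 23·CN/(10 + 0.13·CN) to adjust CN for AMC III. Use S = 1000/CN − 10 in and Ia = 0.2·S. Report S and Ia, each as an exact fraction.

CN(III) from CN(II)=65: (23·65)/(10 + 0.13·65) = 29900/369 ≈ 81.030
Max retention: S = 1000/(29900/369) − 10 = 700/299 in (≈ 2.341 in)
Initial abstraction Ia = S/5 = (700/299)/5 = 140/299 ≈ 0.468 in

S = 700/299 in ≈ 2.341 in; Ia = 140/299 in ≈ 0.468 in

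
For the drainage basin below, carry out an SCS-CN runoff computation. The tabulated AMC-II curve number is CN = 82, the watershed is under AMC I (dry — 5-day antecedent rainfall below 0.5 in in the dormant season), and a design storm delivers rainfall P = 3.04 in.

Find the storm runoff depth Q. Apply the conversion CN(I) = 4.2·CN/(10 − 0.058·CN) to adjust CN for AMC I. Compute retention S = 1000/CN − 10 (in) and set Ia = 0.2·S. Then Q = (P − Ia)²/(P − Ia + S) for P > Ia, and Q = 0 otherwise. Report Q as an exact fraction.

CN(I) from CN(II)=82: (4.2·82)/(10 − 0.058·82) = 28700/437 ≈ 65.675
S = 1000/(28700/437) − 10 = 1500/287 in ≈ 5.226 in
Ia = 0.2·(1500/287) = 300/287 in ≈ 1.045 in
Excess rainfall: 3.040 − 1.045 = 1.995 in; P > Ia so Q > 0
Q = (14312/7175)²/((14312/7175) + 1500/287) = (204833344/51480625)/(51812/7175) = 51208336/92937775 in ≈ 0.551 in

Q = 51208336/92937775 in ≈ 0.551 in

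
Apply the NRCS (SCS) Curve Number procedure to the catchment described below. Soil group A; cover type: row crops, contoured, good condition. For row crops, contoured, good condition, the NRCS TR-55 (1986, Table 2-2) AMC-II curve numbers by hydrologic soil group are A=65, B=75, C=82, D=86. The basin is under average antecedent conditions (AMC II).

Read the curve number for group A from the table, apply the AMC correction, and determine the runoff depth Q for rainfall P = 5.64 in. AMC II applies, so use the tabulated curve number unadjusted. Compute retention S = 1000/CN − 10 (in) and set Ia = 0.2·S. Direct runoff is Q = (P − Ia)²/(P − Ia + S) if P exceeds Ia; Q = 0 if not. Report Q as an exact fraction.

NRCS table: row crops, contoured, good condition, soil group A → CN(II) = 65
AMC II — tabulated CN = 65 applies directly.
Retention S: 1000/CN − 10 with CN=65.000 → S = 70/13 ≈ 5.385 in
Initial abstraction Ia = S/5 = (70/13)/5 = 14/13 ≈ 1.077 in
P − Ia = 5.640 − 1.077 = 1483/325 ≈ 4.563 in (> 0, runoff occurs)
Runoff Q = (P−Ia)²/(P−Ia+S) = (4.563)²/(4.563+5.385) = 2199289/1050725 ≈ 2.093 in

Q = 2199289/1050725 in ≈ 2.093 in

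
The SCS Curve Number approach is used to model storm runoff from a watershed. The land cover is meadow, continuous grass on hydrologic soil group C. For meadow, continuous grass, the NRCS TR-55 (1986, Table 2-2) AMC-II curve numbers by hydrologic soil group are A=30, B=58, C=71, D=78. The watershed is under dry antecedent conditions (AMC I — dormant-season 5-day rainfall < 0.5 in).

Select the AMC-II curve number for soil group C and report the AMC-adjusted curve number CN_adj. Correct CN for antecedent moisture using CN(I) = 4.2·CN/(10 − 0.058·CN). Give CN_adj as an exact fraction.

CN_adj = 149100/2941 ≈ 50.697

NRCS table: meadow, continuous grass, soil group C → CN(II) = 71
Adjust CN=71 to AMC I: 4.2·71/(10 − 0.058·71) → (1491/5) ÷ (2941/500) = 149100/2941 ≈ 50.697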